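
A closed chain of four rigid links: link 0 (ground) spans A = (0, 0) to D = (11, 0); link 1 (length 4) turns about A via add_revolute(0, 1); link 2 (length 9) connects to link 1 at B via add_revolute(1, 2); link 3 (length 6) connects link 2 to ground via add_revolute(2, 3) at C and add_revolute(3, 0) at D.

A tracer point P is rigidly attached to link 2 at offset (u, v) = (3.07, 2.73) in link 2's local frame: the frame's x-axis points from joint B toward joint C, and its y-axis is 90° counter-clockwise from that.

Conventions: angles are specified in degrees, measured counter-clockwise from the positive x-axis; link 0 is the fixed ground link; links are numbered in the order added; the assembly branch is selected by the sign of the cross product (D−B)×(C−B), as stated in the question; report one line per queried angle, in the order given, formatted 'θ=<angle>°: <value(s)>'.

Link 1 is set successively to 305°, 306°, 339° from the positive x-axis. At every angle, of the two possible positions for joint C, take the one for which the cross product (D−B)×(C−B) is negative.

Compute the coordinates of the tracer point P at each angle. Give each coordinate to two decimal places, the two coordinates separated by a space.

A=(0,0), D=(11.00,0)
θ=305°: B = A + 4.00·(cos305°, sin305°) = (2.2943, -3.2766)
θ=305°: |BD| = 9.3019
θ=305°: circle(B,9.00) ∩ circle(D,6.00): a=7.0698, h=5.5694
θ=305°:   candidates: C₊=(6.9492,4.4261) cross=51.806; C₋=(10.8728,-5.9987) cross=-51.806
θ=305°:   branch - wants cross < 0 → take C=(10.8728,-5.9987) (cross=-51.806)
θ=305°: ex = (C−B)/|BC| = (0.9532,-0.3024); ey = (0.3024,0.9532)
θ=305°: P = B + 3.07·ex + 2.73·ey = (6.0462,-1.6030)
θ=306°: B = A + 4.00·(cos306°, sin306°) = (2.3511, -3.2361)
θ=306°: |BD| = 9.2344
θ=306°: circle(B,9.00) ∩ circle(D,6.00): a=7.0538, h=5.5897
θ=306°:   candidates: C₊=(6.9988,4.4710) cross=51.618; C₋=(10.9164,-5.9994) cross=-51.618
θ=306°:   branch - wants cross < 0 → take C=(10.9164,-5.9994) (cross=-51.618)
θ=306°: ex = (C−B)/|BC| = (0.9517,-0.3070); ey = (0.3070,0.9517)
θ=306°: P = B + 3.07·ex + 2.73·ey = (6.1111,-1.5805)
θ=339°: B = A + 4.00·(cos339°, sin339°) = (3.7343, -1.4335)
θ=339°: |BD| = 7.4057
θ=339°: circle(B,9.00) ∩ circle(D,6.00): a=6.7411, h=5.9631
θ=339°:   candidates: C₊=(9.1937,5.7216) cross=44.161; C₋=(11.5021,-5.9790) cross=-44.161
θ=339°:   branch - wants cross < 0 → take C=(11.5021,-5.9790) (cross=-44.161)
θ=339°: ex = (C−B)/|BC| = (0.8631,-0.5051); ey = (0.5051,0.8631)
θ=339°: P = B + 3.07·ex + 2.73·ey = (7.7628,-0.6278)

θ=305°: 6.05 -1.60
θ=306°: 6.11 -1.58
θ=339°: 7.76 -0.63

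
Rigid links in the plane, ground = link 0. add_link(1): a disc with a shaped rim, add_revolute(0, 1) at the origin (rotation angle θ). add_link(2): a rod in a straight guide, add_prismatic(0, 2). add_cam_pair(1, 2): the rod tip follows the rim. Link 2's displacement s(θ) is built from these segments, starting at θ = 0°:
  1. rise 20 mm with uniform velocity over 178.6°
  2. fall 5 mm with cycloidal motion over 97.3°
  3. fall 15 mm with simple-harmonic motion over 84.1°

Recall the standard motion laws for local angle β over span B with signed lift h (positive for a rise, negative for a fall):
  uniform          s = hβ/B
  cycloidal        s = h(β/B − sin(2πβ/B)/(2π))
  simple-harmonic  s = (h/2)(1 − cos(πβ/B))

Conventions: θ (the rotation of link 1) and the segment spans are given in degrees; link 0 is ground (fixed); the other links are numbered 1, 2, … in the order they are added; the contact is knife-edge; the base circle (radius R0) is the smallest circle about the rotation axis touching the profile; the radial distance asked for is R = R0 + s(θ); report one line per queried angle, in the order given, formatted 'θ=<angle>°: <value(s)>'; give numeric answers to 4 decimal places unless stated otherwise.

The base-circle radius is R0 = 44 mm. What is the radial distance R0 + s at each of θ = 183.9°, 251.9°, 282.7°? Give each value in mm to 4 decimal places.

segment 1 (0° to 178.6°, uniform, h = 20) is passed completely: s = 0.0000 + (20) = 20.0000
θ = 183.9° falls in segment 2 (178.6° to 275.9°, cycloidal, h = -5): β = 183.9 − 178.6 = 5.3°, B = 97.3°; Δs = -5·(0.0545 − sin(2π·0.0545)/(2π)) = -0.0053; s = 20.0000 − 0.0053 = 19.9947
θ = 251.9° falls in segment 2 (178.6° to 275.9°, cycloidal, h = -5): β = 251.9 − 178.6 = 73.3°, B = 97.3°; Δs = -5·(0.7533 − sin(2π·0.7533)/(2π)) = -4.5623; s = 20.0000 − 4.5623 = 15.4377
segment 2 (178.6° to 275.9°, cycloidal, h = -5) is passed completely: s = 20.0000 + (-5) = 15.0000
θ = 282.7° falls in segment 3 (275.9° to 360°, simple-harmonic, h = -15): β = 282.7 − 275.9 = 6.8°, B = 84.1°; Δs = -15/2·(1 − cos(π·0.0809)) = -0.2407; s = 15.0000 − 0.2407 = 14.7593
θ=183.9°: R = R0 + s = 44 + 19.9947 = 63.9947
θ=251.9°: R = R0 + s = 44 + 15.4377 = 59.4377
θ=282.7°: R = R0 + s = 44 + 14.7593 = 58.7593

θ=183.9°: 63.9947
θ=251.9°: 59.4377
θ=282.7°: 58.7593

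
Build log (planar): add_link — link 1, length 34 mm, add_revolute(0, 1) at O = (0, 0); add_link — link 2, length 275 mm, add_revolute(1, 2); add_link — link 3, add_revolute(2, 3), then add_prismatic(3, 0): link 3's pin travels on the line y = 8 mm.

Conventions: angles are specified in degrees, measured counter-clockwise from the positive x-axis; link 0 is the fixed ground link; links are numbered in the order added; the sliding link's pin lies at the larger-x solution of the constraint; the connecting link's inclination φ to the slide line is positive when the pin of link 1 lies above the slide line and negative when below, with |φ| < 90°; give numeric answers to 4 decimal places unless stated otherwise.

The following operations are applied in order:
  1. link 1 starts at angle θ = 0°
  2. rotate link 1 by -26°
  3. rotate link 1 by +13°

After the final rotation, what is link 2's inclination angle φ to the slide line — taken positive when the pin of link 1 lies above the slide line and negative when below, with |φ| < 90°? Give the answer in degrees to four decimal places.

geometry: r = 34 mm, L = 275 mm, e = 8 mm; θ starts at 0°
rotate link 1 by -26°: θ ← 0° -26° = -26°
rotate link 1 by +13°: θ ← -26° +13° = -13°
h = r sin θ − e = -7.648336 − 8 = -15.648336
sin φ = h / L = -15.648336 / 275 = -0.05690304
φ = arcsin(-0.05690304) = -3.262066°

-3.2621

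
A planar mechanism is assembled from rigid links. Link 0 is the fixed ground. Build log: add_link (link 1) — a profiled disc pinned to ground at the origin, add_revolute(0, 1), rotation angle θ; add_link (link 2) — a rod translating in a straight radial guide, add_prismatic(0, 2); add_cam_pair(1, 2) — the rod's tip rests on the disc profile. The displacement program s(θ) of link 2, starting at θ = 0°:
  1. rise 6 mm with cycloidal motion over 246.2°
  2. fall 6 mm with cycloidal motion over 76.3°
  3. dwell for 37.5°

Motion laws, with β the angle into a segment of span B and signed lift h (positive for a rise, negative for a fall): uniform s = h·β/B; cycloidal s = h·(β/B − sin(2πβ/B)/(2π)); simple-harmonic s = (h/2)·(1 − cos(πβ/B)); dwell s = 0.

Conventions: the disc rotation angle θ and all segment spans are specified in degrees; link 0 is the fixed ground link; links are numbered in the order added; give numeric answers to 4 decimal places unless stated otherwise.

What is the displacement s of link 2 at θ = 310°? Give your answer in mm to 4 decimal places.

seg 1 [0°–246.2°] cycloidal, h=6: full span → s += 6 → s = 6.0000
seg 2 [246.2°–322.5°] cycloidal, h=-6: θ=310° here. β=63.8, B=76.3. -6·(0.8362 − sin(2π·0.8362)/(2π)) = -5.8354 → s = 0.1646

0.1646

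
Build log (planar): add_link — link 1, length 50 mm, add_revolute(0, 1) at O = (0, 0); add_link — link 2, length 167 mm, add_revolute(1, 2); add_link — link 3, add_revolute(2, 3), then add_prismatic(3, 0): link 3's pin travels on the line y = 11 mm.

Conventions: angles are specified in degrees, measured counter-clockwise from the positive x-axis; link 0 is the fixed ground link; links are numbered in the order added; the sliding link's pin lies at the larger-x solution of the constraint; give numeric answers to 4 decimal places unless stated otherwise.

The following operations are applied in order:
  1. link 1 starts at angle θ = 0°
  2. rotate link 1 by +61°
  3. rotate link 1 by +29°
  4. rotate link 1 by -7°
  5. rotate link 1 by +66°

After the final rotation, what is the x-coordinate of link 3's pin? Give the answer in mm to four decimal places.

geometry: r = 50 mm, L = 167 mm, e = 11 mm; θ starts at 0°
rotate link 1 by +61°: θ ← 0° +61° = 61°
rotate link 1 by +29°: θ ← 61° +29° = 90°
rotate link 1 by -7°: θ ← 90° -7° = 83°
rotate link 1 by +66°: θ ← 83° +66° = 149°
crank pin P = (r cos θ, r sin θ) = (-42.858365, 25.751904)
h = r sin θ − e = 25.751904 − 11 = 14.751904
x = r cos θ + √(L² − h²) = -42.858365 + 166.347171 = 123.488806

123.4888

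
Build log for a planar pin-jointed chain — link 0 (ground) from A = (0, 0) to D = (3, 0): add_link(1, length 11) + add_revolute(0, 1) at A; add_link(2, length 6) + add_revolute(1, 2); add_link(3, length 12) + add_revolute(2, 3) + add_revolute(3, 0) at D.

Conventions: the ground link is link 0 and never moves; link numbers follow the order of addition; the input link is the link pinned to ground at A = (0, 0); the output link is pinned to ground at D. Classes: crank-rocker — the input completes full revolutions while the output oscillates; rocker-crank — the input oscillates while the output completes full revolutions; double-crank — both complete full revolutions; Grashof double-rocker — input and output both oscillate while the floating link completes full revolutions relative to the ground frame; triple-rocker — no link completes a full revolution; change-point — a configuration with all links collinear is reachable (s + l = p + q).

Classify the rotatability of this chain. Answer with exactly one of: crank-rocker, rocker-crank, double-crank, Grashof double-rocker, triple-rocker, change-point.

lengths: ground=3, input=11, coupler=6, output=12
sorted: s=3 (shortest), l=12 (longest), p+q=17
s + l = 15 vs p + q = 17
s + l < p + q (Grashof) with shortest = ground link → double-crank

double-crank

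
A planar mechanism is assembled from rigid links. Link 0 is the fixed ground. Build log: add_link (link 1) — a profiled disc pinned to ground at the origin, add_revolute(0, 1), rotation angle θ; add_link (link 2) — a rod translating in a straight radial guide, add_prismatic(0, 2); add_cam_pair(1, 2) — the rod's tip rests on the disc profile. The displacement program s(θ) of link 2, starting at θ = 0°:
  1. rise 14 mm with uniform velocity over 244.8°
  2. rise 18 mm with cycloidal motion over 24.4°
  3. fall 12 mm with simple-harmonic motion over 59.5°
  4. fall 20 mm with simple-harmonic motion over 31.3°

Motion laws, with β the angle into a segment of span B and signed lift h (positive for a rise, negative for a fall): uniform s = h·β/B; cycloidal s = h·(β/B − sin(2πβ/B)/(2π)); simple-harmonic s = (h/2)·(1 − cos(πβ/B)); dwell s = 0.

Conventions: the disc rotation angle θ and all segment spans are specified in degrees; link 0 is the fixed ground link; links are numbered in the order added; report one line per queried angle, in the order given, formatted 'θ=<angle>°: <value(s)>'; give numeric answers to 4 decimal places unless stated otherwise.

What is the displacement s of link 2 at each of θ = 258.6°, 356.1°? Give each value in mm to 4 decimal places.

seg 1 [0°–244.8°] uniform, h=14: full span → s += 14 → s = 14.0000
seg 2 [244.8°–269.2°] cycloidal, h=18: θ=258.6° here. β=13.8, B=24.4. 18·(0.5656 − sin(2π·0.5656)/(2π)) = 11.3275 → s = 25.3275
seg 2 [244.8°–269.2°] cycloidal, h=18: full span → s += 18 → s = 32.0000
seg 3 [269.2°–328.7°] simple-harmonic, h=-12: full span → s += -12 → s = 20.0000
seg 4 [328.7°–360°] simple-harmonic, h=-20: θ=356.1° here. β=27.4, B=31.3. -20/2·(1 − cos(π·0.8754)) = -19.2436 → s = 0.7564

θ=258.6°: 25.3275
θ=356.1°: 0.7564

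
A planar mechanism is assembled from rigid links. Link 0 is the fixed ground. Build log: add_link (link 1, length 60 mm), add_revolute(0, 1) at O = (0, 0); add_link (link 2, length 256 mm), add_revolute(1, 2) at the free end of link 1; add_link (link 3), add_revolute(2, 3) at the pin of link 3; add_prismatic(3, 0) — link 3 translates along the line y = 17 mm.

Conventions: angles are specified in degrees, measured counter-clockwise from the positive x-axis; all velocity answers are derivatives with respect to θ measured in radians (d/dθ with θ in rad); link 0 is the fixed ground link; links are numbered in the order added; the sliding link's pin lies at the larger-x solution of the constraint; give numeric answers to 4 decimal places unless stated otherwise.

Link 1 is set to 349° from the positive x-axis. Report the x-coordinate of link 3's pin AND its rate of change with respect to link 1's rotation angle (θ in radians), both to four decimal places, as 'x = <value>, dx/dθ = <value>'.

geometry: r = 60 mm, L = 256 mm, e = 17 mm
crank pin P = (r cos θ, r sin θ) = (58.897631, -11.448540)
h = r sin θ − e = -11.448540 − 17 = -28.448540
x = r cos θ + √(L² − h²) = 58.897631 + 254.414388 = 313.312019
dx/dθ = −r sin θ − h·r cos θ/√(L² − h²) (θ in radians; h = -28.448540) = 18.034455

x = 313.3120, dx/dθ = 18.0345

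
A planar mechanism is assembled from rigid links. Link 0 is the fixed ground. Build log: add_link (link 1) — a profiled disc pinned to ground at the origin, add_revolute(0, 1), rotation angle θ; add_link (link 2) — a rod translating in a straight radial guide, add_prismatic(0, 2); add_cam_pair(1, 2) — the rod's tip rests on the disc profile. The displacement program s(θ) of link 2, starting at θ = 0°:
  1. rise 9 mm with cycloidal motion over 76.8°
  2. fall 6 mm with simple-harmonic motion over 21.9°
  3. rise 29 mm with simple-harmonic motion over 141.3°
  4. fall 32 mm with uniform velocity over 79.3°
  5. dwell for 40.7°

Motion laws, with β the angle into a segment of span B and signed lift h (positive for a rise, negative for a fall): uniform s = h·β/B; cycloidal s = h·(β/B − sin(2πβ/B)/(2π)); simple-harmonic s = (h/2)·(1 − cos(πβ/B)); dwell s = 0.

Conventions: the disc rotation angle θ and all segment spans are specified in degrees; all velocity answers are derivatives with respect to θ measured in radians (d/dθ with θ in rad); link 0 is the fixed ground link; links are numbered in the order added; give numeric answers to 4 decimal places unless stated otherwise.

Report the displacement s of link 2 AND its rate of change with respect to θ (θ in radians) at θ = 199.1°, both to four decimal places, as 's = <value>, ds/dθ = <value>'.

seg 1 [0°–76.8°] cycloidal, h=9: full span → s += 9 → s = 9.0000
seg 2 [76.8°–98.7°] simple-harmonic, h=-6: full span → s += -6 → s = 3.0000
seg 3 [98.7°–240°] simple-harmonic, h=29: θ=199.1° here. β=100.4, B=141.3. 29/2·(1 − cos(π·0.7105)) = 23.4068 → s = 26.4068
velocity in seg [98.7°–240°] (simple-harmonic), θ in radians: β = 100.4° = 1.7523 rad, B = 141.3° = 2.4662 rad; ds/dθ = (πh/(2B)) sin(πβ/B) = (π·29/(2·2.4662)) sin(π·0.7105) = 14.575817 mm/rad

s = 26.4068, ds/dθ = 14.5758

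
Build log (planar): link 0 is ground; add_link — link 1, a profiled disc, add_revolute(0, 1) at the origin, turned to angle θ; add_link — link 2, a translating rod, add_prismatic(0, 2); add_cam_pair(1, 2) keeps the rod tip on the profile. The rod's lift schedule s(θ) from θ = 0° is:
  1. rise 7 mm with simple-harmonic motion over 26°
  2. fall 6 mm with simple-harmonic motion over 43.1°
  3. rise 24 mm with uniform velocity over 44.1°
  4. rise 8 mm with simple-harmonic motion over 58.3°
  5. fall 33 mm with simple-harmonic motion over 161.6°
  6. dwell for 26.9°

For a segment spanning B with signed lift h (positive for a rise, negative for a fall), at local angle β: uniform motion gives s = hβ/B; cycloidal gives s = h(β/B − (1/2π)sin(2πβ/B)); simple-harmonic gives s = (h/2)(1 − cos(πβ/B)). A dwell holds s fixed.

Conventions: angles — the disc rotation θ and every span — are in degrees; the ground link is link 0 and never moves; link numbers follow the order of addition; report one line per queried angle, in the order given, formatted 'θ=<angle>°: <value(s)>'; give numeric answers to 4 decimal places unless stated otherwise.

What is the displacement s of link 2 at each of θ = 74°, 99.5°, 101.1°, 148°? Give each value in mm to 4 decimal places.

seg 1 [0°–26°] simple-harmonic, h=7: full span → s += 7 → s = 7.0000
seg 2 [26°–69.1°] simple-harmonic, h=-6: full span → s += -6 → s = 1.0000
seg 3 [69.1°–113.2°] uniform, h=24: θ=74° here. β=4.9, B=44.1. 24·4.9/44.1 = 2.6667 → s = 3.6667
seg 3 [69.1°–113.2°] uniform, h=24: θ=99.5° here. β=30.4, B=44.1. 24·30.4/44.1 = 16.5442 → s = 17.5442
seg 3 [69.1°–113.2°] uniform, h=24: θ=101.1° here. β=32, B=44.1. 24·32/44.1 = 17.4150 → s = 18.4150
seg 3 [69.1°–113.2°] uniform, h=24: full span → s += 24 → s = 25.0000
seg 4 [113.2°–171.5°] simple-harmonic, h=8: θ=148° here. β=34.8, B=58.3. 8/2·(1 − cos(π·0.5969)) = 5.1991 → s = 30.1991

θ=74°: 3.6667
θ=99.5°: 17.5442
θ=101.1°: 18.4150
θ=148°: 30.1991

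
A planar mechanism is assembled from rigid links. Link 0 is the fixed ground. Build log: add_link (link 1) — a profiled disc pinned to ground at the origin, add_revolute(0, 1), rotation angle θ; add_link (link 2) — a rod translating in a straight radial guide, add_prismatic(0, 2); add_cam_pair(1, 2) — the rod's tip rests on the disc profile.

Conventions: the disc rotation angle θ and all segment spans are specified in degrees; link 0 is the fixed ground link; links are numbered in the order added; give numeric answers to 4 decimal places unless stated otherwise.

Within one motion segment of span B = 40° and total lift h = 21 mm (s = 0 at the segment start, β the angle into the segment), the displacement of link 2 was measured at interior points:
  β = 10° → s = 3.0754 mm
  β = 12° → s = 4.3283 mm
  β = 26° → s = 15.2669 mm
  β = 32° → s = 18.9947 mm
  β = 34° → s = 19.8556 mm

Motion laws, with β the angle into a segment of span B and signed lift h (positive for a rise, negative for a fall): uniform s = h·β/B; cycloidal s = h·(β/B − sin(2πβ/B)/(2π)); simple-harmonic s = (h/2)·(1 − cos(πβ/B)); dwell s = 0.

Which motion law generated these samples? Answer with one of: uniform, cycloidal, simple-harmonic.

candidates at β/B = r: uniform s = h·r (linear in β); cycloidal s = h·(r − sin(2πr)/(2π)); simple-harmonic s = (h/2)(1 − cos(πr))
β=10°: printed 3.0754 | uniform 5.2500, cycloidal 1.9077, simple-harmonic 3.0754
β=12°: printed 4.3283 | uniform 6.3000, cycloidal 3.1213, simple-harmonic 4.3283
β=26°: printed 15.2669 | uniform 13.6500, cycloidal 16.3539, simple-harmonic 15.2669
β=32°: printed 18.9947 | uniform 16.8000, cycloidal 19.9787, simple-harmonic 18.9947
β=34°: printed 19.8556 | uniform 17.8500, cycloidal 20.5539, simple-harmonic 19.8556
only one law matches every sample → simple-harmonic

simple-harmonic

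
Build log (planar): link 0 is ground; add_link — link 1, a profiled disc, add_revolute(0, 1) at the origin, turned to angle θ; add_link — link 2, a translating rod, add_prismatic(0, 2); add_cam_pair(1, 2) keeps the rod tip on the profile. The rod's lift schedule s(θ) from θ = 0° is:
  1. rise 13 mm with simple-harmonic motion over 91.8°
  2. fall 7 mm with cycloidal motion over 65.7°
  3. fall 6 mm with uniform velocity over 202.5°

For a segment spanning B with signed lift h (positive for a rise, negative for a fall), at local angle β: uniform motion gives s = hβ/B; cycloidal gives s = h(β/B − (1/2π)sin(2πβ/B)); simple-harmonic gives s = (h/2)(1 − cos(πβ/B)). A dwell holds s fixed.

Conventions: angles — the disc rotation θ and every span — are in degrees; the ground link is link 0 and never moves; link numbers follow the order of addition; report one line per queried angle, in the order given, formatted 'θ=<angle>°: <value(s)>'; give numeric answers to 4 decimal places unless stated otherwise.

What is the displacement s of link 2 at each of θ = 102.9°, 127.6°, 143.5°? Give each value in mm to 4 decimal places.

seg 1 [0°–91.8°] simple-harmonic, h=13: full span → s += 13 → s = 13.0000
seg 2 [91.8°–157.5°] cycloidal, h=-7: θ=102.9° here. β=11.1, B=65.7. -7·(0.1689 − sin(2π·0.1689)/(2π)) = -0.2099 → s = 12.7901
seg 2 [91.8°–157.5°] cycloidal, h=-7: θ=127.6° here. β=35.8, B=65.7. -7·(0.5449 − sin(2π·0.5449)/(2π)) = -4.1245 → s = 8.8755
seg 2 [91.8°–157.5°] cycloidal, h=-7: θ=143.5° here. β=51.7, B=65.7. -7·(0.7869 − sin(2π·0.7869)/(2π)) = -6.5926 → s = 6.4074

θ=102.9°: 12.7901
θ=127.6°: 8.8755
θ=143.5°: 6.4074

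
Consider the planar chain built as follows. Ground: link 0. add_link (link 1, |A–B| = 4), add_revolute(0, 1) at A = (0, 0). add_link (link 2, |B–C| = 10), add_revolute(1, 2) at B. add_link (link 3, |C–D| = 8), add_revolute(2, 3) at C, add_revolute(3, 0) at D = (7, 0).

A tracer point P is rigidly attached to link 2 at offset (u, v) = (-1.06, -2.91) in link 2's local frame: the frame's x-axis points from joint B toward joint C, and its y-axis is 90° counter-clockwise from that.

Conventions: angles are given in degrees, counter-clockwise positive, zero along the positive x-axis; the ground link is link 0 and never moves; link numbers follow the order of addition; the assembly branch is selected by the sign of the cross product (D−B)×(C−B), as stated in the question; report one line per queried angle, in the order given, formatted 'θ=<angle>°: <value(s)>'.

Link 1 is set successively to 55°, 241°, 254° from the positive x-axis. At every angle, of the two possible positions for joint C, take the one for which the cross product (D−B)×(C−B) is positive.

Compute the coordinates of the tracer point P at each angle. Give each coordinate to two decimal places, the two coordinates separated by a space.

A=(0,0), D=(7.00,0)
θ=55°: B = A + 4.00·(cos55°, sin55°) = (2.2943, 3.2766)
θ=55°: |BD| = 5.7341
θ=55°: circle(B,10.00) ∩ circle(D,8.00): a=6.0062, h=7.9954
θ=55°:   candidates: C₊=(11.7921,6.4060) cross=45.846; C₋=(2.6545,-6.7169) cross=-45.846
θ=55°:   branch + wants cross > 0 → take C=(11.7921,6.4060) (cross=45.846)
θ=55°: ex = (C−B)/|BC| = (0.9498,0.3129); ey = (-0.3129,0.9498)
θ=55°: P = B + -1.06·ex + -2.91·ey = (2.1982,0.1811)
θ=241°: B = A + 4.00·(cos241°, sin241°) = (-1.9392, -3.4985)
θ=241°: |BD| = 9.5994
θ=241°: circle(B,10.00) ∩ circle(D,8.00): a=6.6748, h=7.4462
θ=241°:   candidates: C₊=(1.5628,5.8683) cross=71.480; C₋=(6.9903,-8.0000) cross=-71.480
θ=241°:   branch + wants cross > 0 → take C=(1.5628,5.8683) (cross=71.480)
θ=241°: ex = (C−B)/|BC| = (0.3502,0.9367); ey = (-0.9367,0.3502)
θ=241°: P = B + -1.06·ex + -2.91·ey = (0.4153,-5.5104)
θ=254°: B = A + 4.00·(cos254°, sin254°) = (-1.1025, -3.8450)
θ=254°: |BD| = 8.9686
θ=254°: circle(B,10.00) ∩ circle(D,8.00): a=6.4913, h=7.6068
θ=254°:   candidates: C₊=(1.5007,5.8102) cross=68.222; C₋=(8.0231,-7.9343) cross=-68.222
θ=254°:   branch + wants cross > 0 → take C=(1.5007,5.8102) (cross=68.222)
θ=254°: ex = (C−B)/|BC| = (0.2603,0.9655); ey = (-0.9655,0.2603)
θ=254°: P = B + -1.06·ex + -2.91·ey = (1.4312,-5.6261)

θ=55°: 2.20 0.18
θ=241°: 0.42 -5.51
θ=254°: 1.43 -5.63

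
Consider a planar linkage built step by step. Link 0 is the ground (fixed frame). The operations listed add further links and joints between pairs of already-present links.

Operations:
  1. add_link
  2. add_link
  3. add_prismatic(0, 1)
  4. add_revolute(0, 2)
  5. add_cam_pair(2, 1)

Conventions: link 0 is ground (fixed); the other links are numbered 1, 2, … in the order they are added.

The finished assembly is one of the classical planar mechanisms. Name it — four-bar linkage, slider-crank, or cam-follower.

links: 3 (incl. ground); joints: 1 revolute, 1 prismatic, 1 higher (cam) pair, forming one closed loop
3 links, revolute + prismatic + higher pair in one loop → cam-follower

cam-follower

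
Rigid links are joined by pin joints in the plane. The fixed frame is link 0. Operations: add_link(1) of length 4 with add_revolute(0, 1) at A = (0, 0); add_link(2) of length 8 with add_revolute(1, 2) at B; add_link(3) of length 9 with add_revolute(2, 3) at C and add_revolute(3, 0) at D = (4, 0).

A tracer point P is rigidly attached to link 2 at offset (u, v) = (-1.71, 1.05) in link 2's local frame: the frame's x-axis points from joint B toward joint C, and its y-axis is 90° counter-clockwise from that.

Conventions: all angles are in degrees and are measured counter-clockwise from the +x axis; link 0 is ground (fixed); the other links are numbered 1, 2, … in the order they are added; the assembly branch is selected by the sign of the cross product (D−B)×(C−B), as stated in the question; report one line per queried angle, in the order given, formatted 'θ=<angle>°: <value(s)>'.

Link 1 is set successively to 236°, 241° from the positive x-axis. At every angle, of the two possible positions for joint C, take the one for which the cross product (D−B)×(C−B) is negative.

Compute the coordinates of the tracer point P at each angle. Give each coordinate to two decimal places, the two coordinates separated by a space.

A=(0,0), D=(4.00,0)
θ=236°: B = A + 4.00·(cos236°, sin236°) = (-2.2368, -3.3162)
θ=236°: |BD| = 7.0636
θ=236°: circle(B,8.00) ∩ circle(D,9.00): a=2.3284, h=7.6537
θ=236°:   candidates: C₊=(-3.7741,4.5348) cross=54.062; C₋=(3.4123,-8.9808) cross=-54.062
θ=236°:   branch - wants cross < 0 → take C=(3.4123,-8.9808) (cross=-54.062)
θ=236°: ex = (C−B)/|BC| = (0.7061,-0.7081); ey = (0.7081,0.7061)
θ=236°: P = B + -1.71·ex + 1.05·ey = (-2.7008,-1.3639)
θ=241°: B = A + 4.00·(cos241°, sin241°) = (-1.9392, -3.4985)
θ=241°: |BD| = 6.8930
θ=241°: circle(B,8.00) ∩ circle(D,9.00): a=2.2134, h=7.6877
θ=241°:   candidates: C₊=(-3.9339,4.2489) cross=52.992; C₋=(3.8697,-8.9991) cross=-52.992
θ=241°:   branch - wants cross < 0 → take C=(3.8697,-8.9991) (cross=-52.992)
θ=241°: ex = (C−B)/|BC| = (0.7261,-0.6876); ey = (0.6876,0.7261)
θ=241°: P = B + -1.71·ex + 1.05·ey = (-2.4589,-1.5603)

θ=236°: -2.70 -1.36
θ=241°: -2.46 -1.56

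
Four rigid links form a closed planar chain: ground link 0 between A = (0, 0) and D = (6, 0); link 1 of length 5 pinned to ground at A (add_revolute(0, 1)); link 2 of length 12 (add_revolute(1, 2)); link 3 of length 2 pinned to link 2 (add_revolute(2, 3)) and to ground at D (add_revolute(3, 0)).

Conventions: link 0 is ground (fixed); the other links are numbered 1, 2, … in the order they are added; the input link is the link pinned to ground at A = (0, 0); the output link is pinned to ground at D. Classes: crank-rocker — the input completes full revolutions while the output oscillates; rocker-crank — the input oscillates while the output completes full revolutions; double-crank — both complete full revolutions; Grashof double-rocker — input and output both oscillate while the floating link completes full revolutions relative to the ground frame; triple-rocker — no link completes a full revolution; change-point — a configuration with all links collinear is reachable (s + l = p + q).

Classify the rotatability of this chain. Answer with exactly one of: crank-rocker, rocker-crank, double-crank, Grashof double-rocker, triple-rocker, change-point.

lengths: ground=6, input=5, coupler=12, output=2
sorted: s=2 (shortest), l=12 (longest), p+q=11
s + l = 14 vs p + q = 11
s + l > p + q → non-Grashof → no link fully rotates → triple-rocker

triple-rocker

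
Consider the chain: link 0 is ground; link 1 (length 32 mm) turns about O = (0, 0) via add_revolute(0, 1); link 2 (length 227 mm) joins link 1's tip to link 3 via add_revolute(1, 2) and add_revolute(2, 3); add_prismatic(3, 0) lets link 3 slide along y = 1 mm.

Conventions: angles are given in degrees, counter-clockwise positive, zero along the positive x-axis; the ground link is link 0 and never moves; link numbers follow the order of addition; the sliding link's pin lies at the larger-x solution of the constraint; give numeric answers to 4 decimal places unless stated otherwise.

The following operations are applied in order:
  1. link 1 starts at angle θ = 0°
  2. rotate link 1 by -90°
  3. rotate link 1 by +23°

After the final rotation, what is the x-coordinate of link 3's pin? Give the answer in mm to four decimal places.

geometry: r = 32 mm, L = 227 mm, e = 1 mm; θ starts at 0°
rotate link 1 by -90°: θ ← 0° -90° = -90°
rotate link 1 by +23°: θ ← -90° +23° = -67°
crank pin P = (r cos θ, r sin θ) = (12.503396, -29.456155)
h = r sin θ − e = -29.456155 − 1 = -30.456155
x = r cos θ + √(L² − h²) = 12.503396 + 224.947600 = 237.450996

237.4510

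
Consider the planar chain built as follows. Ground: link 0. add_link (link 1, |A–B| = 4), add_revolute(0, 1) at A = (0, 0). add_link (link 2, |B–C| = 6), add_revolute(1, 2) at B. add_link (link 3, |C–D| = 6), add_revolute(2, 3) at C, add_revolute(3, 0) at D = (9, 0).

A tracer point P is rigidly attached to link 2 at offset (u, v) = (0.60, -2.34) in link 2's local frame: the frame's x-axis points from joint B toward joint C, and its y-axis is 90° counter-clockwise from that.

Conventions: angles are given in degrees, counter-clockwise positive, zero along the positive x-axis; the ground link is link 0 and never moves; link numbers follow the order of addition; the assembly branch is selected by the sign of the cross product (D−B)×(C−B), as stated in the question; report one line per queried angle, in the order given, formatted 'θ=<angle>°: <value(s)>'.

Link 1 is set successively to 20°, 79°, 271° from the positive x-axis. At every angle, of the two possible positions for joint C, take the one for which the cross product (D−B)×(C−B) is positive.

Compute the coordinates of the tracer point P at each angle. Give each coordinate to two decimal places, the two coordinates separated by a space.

A=(0,0), D=(9.00,0)
θ=20°: B = A + 4.00·(cos20°, sin20°) = (3.7588, 1.3681)
θ=20°: |BD| = 5.4168
θ=20°: circle(B,6.00) ∩ circle(D,6.00): a=2.7084, h=5.3539
θ=20°:   candidates: C₊=(7.7316,5.8644) cross=29.001; C₋=(5.0272,-4.4963) cross=-29.001
θ=20°:   branch + wants cross > 0 → take C=(7.7316,5.8644) (cross=29.001)
θ=20°: ex = (C−B)/|BC| = (0.6621,0.7494); ey = (-0.7494,0.6621)
θ=20°: P = B + 0.60·ex + -2.34·ey = (5.9096,0.2683)
θ=79°: B = A + 4.00·(cos79°, sin79°) = (0.7632, 3.9265)
θ=79°: |BD| = 9.1248
θ=79°: circle(B,6.00) ∩ circle(D,6.00): a=4.5624, h=3.8967
θ=79°:   candidates: C₊=(6.5584,5.4808) cross=35.557; C₋=(3.2048,-1.5543) cross=-35.557
θ=79°:   branch + wants cross > 0 → take C=(6.5584,5.4808) (cross=35.557)
θ=79°: ex = (C−B)/|BC| = (0.9659,0.2590); ey = (-0.2590,0.9659)
θ=79°: P = B + 0.60·ex + -2.34·ey = (1.9489,1.8218)
θ=271°: B = A + 4.00·(cos271°, sin271°) = (0.0698, -3.9994)
θ=271°: |BD| = 9.7849
θ=271°: circle(B,6.00) ∩ circle(D,6.00): a=4.8924, h=3.4733
θ=271°:   candidates: C₊=(3.1152,1.1703) cross=33.986; C₋=(5.9546,-5.1697) cross=-33.986
θ=271°:   branch + wants cross > 0 → take C=(3.1152,1.1703) (cross=33.986)
θ=271°: ex = (C−B)/|BC| = (0.5076,0.8616); ey = (-0.8616,0.5076)
θ=271°: P = B + 0.60·ex + -2.34·ey = (2.3905,-4.6701)

θ=20°: 5.91 0.27
θ=79°: 1.95 1.82
θ=271°: 2.39 -4.67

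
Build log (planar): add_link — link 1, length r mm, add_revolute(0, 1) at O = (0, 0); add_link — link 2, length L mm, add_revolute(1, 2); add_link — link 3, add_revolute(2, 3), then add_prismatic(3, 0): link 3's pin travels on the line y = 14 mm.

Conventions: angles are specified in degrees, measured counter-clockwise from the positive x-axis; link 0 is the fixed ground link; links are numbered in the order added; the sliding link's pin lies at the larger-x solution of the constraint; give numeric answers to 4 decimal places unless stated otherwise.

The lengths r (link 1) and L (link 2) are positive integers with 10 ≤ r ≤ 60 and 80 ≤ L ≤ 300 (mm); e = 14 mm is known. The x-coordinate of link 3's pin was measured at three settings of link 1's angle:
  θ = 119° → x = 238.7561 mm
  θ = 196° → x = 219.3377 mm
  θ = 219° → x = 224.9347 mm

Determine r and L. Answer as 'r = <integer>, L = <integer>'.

constraint per measurement: (x − r cos θ)² + (r sin θ − e)² = L²
subtracting the θ₁ and θ₂ equations cancels the r² and L² terms:
r = (x₁² − x₂²) / (2[(x₁cos θ₁ + e sin θ₁) − (x₂cos θ₂ + e sin θ₂)]) = 39.9999 → r = 40
L² = (x₁ − r cos θ₁)² + (r sin θ₁ − e)² = 67081.0015 → L = 259.0000 → L = 259
check at θ₃=219°: x = 224.9347 (printed 224.9347) ✓

r = 40, L = 259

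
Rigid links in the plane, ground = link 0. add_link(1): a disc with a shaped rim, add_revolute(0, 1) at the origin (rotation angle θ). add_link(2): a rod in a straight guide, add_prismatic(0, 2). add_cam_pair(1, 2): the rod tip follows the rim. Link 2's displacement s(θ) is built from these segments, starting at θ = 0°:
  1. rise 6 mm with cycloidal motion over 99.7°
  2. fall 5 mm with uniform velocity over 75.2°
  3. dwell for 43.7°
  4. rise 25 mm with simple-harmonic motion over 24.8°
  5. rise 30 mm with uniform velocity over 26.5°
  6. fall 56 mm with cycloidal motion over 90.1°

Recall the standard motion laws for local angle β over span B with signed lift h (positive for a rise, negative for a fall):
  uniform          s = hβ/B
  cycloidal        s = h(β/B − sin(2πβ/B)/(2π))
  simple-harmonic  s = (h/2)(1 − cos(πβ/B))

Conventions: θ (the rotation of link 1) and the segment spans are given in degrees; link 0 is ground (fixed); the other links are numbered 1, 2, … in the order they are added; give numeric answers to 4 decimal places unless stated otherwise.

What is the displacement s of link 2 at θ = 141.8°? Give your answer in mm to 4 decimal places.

segment 1 (0° to 99.7°, cycloidal, h = 6) is passed completely: s = 0.0000 + (6) = 6.0000
θ = 141.8° falls in segment 2 (99.7° to 174.9°, uniform, h = -5): β = 141.8 − 99.7 = 42.1°, B = 75.2°; Δs = -5·42.1/75.2 = -2.7992; s = 6.0000 − 2.7992 = 3.2008

3.2008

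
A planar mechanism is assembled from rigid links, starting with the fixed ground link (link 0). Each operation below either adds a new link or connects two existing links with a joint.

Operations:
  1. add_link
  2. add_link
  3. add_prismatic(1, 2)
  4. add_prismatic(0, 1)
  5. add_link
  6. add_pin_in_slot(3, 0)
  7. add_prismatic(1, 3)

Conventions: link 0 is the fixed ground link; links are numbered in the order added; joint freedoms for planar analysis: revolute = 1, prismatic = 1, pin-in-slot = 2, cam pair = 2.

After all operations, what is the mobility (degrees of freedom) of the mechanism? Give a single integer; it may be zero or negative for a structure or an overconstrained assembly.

(L,J1,J2)=(1,0,0); link0 fixed
link1: (2,0,0)
link2: (3,0,0)
P 1-2 [J1]: (3,1,0)
P 0-1 [J1]: (3,2,0)
link3: (4,2,0)
PS 3-0 [J2]: (4,2,1)
P 1-3 [J1]: (4,3,1)
Grübler: 3·3 − 2·3 − 1 = 2

M = 2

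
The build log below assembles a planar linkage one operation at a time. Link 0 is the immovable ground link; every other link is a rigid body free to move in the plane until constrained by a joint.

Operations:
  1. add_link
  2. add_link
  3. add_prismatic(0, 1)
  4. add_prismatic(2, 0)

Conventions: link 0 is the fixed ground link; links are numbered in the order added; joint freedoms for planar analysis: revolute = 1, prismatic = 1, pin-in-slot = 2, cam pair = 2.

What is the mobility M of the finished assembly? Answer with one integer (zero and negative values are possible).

ground; <1,0,0>
#1 <2,0,0>
#2 <3,0,0>
P:0↔1 J1 <3,1,0>
P:2↔0 J1 <3,2,0>
3×2 − 2×2 − 1×0 = 2

M = 2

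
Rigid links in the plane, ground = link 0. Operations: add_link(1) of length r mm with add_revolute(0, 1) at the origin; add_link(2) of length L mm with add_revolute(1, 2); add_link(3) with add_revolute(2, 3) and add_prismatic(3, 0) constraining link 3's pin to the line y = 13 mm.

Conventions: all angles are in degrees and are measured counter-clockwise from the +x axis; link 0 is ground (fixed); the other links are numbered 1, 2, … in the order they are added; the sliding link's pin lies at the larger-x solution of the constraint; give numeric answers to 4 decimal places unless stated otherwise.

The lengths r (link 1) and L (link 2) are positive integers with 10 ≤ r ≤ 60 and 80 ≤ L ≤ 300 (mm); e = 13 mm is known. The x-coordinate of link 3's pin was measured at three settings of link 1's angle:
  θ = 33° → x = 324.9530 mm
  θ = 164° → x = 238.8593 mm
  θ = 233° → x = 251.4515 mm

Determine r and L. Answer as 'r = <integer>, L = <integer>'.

constraint per measurement: (x − r cos θ)² + (r sin θ − e)² = L²
subtracting the θ₁ and θ₂ equations cancels the r² and L² terms:
r = (x₁² − x₂²) / (2[(x₁cos θ₁ + e sin θ₁) − (x₂cos θ₂ + e sin θ₂)]) = 48.0000 → r = 48
L² = (x₁ − r cos θ₁)² + (r sin θ₁ − e)² = 81225.0051 → L = 285.0000 → L = 285
check at θ₃=233°: x = 251.4515 (printed 251.4515) ✓

r = 48, L = 285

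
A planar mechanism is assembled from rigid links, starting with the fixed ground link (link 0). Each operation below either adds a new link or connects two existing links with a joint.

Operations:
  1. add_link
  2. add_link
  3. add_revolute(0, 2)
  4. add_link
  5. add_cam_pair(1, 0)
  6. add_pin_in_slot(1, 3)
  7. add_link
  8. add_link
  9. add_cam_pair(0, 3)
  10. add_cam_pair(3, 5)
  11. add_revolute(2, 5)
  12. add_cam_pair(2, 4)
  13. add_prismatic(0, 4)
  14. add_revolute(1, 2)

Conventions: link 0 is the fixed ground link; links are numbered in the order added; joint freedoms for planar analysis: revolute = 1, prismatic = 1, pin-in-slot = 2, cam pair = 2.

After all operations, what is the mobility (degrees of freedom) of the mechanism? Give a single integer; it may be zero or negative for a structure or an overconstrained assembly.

(L,J1,J2)=(1,0,0); link0 fixed
link1: (2,0,0)
link2: (3,0,0)
R 0-2 [J1]: (3,1,0)
link3: (4,1,0)
C 1-0 [J2]: (4,1,1)
PS 1-3 [J2]: (4,1,2)
link4: (5,1,2)
link5: (6,1,2)
C 0-3 [J2]: (6,1,3)
C 3-5 [J2]: (6,1,4)
R 2-5 [J1]: (6,2,4)
C 2-4 [J2]: (6,2,5)
P 0-4 [J1]: (6,3,5)
R 1-2 [J1]: (6,4,5)
Grübler: 3·5 − 2·4 − 5 = 2

M = 2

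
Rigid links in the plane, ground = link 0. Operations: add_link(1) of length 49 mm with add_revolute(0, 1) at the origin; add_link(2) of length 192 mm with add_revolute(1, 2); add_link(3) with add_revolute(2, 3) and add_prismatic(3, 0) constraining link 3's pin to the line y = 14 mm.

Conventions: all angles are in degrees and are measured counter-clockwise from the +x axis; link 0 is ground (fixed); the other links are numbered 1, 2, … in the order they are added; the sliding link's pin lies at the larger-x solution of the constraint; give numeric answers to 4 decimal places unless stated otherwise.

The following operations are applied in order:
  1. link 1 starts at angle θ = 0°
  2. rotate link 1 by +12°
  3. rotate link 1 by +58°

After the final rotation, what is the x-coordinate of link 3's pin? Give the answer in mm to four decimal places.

geometry: r = 49 mm, L = 192 mm, e = 14 mm; θ starts at 0°
rotate link 1 by +12°: θ ← 0° +12° = 12°
rotate link 1 by +58°: θ ← 12° +58° = 70°
crank pin P = (r cos θ, r sin θ) = (16.758987, 46.044938)
h = r sin θ − e = 46.044938 − 14 = 32.044938
x = r cos θ + √(L² − h²) = 16.758987 + 189.306952 = 206.065939

206.0659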